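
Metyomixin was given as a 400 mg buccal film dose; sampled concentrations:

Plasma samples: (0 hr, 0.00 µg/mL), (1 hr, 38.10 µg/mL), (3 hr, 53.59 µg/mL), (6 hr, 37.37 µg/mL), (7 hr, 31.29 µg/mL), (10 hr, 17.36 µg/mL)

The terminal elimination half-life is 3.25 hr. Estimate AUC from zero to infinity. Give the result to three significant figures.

Trapezoidal AUC_0→10:
  [0→1]: (0.00+38.10)/2 × 1 = 19.05
  [1→3]: (38.10+53.59)/2 × 2 = 91.69
  [3→6]: (53.59+37.37)/2 × 3 = 136.44
  [6→7]: (37.37+31.29)/2 × 1 = 34.33
  [7→10]: (31.29+17.36)/2 × 3 = 72.975
  Sum = 354.485 µg/mL·hr
k_e = ln2 / t½ = 0.693147 / 3.25 = 0.2133 hr^-1
Extrapolated tail: C_last / k_e = 17.36 / 0.2133 = 81.388
AUC_0→∞ = 354.485 + 81.388 = 435.873 µg/mL·hr

AUC = 436 µg/mL·hr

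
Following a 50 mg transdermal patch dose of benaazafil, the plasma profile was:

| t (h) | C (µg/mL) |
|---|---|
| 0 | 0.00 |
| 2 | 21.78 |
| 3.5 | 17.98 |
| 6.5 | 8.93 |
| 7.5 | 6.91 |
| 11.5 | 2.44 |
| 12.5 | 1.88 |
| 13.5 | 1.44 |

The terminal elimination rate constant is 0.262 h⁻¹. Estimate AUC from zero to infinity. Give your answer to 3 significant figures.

Trapezoidal AUC_0→13.5:
  [0→2]: (0.00+21.78)/2 × 2 = 21.78
  [2→3.5]: (21.78+17.98)/2 × 1.5 = 29.82
  [3.5→6.5]: (17.98+8.93)/2 × 3 = 40.365
  [6.5→7.5]: (8.93+6.91)/2 × 1 = 7.92
  [7.5→11.5]: (6.91+2.44)/2 × 4 = 18.7
  [11.5→12.5]: (2.44+1.88)/2 × 1 = 2.16
  [12.5→13.5]: (1.88+1.44)/2 × 1 = 1.66
  Sum = 122.405 µg/mL·h
Extrapolated tail: C_last / k_e = 1.44 / 0.262 = 5.496
AUC_0→∞ = 122.405 + 5.496 = 127.901 µg/mL·h

AUC = 128 µg/mL·h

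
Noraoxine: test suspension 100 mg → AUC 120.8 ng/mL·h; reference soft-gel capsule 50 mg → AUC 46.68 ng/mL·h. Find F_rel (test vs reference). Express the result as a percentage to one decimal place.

F_rel = 129.4%

F_rel = (AUC_test/D_test) / (AUC_ref/D_ref)
      = (120.8/100) / (46.68/50)
      = 1.208 / 0.9336 = 1.2939 = 129.39%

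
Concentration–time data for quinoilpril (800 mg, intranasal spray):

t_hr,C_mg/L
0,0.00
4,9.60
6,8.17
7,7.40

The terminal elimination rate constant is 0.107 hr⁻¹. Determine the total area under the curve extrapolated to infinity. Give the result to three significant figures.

Trapezoidal AUC_0→7:
  [0→4]: (0.00+9.60)/2 × 4 = 19.2
  [4→6]: (9.60+8.17)/2 × 2 = 17.77
  [6→7]: (8.17+7.40)/2 × 1 = 7.785
  Sum = 44.755 mg/L·hr
Extrapolated tail: C_last / k_e = 7.40 / 0.107 = 69.159
AUC_0→∞ = 44.755 + 69.159 = 113.914 mg/L·hr

AUC = 114 mg/L·hr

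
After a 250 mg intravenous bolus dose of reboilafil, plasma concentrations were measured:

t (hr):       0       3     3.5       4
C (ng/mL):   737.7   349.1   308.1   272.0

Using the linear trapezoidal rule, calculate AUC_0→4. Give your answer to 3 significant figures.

Trapezoidal AUC_0→4:
  [0→3]: (737.7+349.1)/2 × 3 = 1630.2
  [3→3.5]: (349.1+308.1)/2 × 0.5 = 164.3
  [3.5→4]: (308.1+272.0)/2 × 0.5 = 145.025
  Sum = 1939.525 ng/mL·hr

AUC = 1940 ng/mL·hr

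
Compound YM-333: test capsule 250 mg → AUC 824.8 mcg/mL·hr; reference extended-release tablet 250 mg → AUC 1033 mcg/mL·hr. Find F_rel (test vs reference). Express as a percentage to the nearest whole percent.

F_rel = 80%

F_rel = (AUC_test/D_test) / (AUC_ref/D_ref)
      = (824.8/250) / (1033/250)
      = 3.2992 / 4.132 = 0.7985 = 79.85%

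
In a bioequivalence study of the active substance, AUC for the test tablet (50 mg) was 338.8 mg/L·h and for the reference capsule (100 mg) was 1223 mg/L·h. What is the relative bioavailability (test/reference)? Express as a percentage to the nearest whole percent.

F_rel = (AUC_test/D_test) / (AUC_ref/D_ref)
      = (338.8/50) / (1223/100)
      = 6.776 / 12.23 = 0.5540 = 55.40%

F_rel = 55%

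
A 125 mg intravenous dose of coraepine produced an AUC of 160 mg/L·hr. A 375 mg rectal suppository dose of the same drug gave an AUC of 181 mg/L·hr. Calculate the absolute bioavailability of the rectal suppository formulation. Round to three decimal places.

F = (AUC_ev / D_ev) / (AUC_iv / D_iv)
  = (181/375) / (160/125)
  = 0.482667 / 1.28 = 0.3771

F = 0.377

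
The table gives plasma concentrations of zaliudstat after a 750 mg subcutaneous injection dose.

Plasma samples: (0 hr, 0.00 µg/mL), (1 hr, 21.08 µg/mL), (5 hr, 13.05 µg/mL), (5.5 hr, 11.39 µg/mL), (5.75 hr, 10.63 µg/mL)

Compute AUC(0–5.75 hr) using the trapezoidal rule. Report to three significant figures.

Trapezoidal AUC_0→5.75:
  [0→1]: (0.00+21.08)/2 × 1 = 10.54
  [1→5]: (21.08+13.05)/2 × 4 = 68.26
  [5→5.5]: (13.05+11.39)/2 × 0.5 = 6.11
  [5.5→5.75]: (11.39+10.63)/2 × 0.25 = 2.7525
  Sum = 87.6625 µg/mL·hr

AUC = 87.7 µg/mL·hr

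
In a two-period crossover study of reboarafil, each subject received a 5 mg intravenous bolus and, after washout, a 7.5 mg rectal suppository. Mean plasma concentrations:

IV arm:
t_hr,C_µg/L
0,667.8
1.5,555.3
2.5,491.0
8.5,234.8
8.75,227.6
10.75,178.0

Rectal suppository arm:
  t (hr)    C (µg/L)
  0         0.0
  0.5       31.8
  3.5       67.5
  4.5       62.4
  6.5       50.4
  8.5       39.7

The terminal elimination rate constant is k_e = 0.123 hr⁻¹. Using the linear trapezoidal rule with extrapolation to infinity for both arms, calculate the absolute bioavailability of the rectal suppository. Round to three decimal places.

Trapezoidal AUC_0→10.75 (IV):
  [0→1.5]: (667.8+555.3)/2 × 1.5 = 917.325
  [1.5→2.5]: (555.3+491.0)/2 × 1 = 523.15
  [2.5→8.5]: (491.0+234.8)/2 × 6 = 2177.4
  [8.5→8.75]: (234.8+227.6)/2 × 0.25 = 57.8
  [8.75→10.75]: (227.6+178.0)/2 × 2 = 405.6
  Sum = 4081.275 µg/L·hr
IV tail: 178.0/0.123 = 1447.154; AUC_iv,0→∞ = 4081.275 + 1447.154 = 5528.429 µg/L·hr
Trapezoidal AUC_0→8.5 (rectal suppository):
  [0→0.5]: (0.0+31.8)/2 × 0.5 = 7.95
  [0.5→3.5]: (31.8+67.5)/2 × 3 = 148.95
  [3.5→4.5]: (67.5+62.4)/2 × 1 = 64.95
  [4.5→6.5]: (62.4+50.4)/2 × 2 = 112.8
  [6.5→8.5]: (50.4+39.7)/2 × 2 = 90.1
  Sum = 424.75 µg/L·hr
rectal suppository tail: 39.7/0.123 = 322.764; AUC_ev,0→∞ = 424.75 + 322.764 = 747.514 µg/L·hr
F = (AUC_ev/D_ev)/(AUC_iv/D_iv) = (747.514/7.5)/(5528.429/5) = 99.6685/1105.6858 = 0.0901

F = 0.090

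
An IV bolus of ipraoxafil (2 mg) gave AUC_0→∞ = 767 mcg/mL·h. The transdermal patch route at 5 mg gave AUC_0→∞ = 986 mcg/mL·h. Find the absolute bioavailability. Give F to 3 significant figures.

F = (AUC_ev / D_ev) / (AUC_iv / D_iv)
  = (986/5) / (767/2)
  = 197.2 / 383.5 = 0.5142

F = 0.514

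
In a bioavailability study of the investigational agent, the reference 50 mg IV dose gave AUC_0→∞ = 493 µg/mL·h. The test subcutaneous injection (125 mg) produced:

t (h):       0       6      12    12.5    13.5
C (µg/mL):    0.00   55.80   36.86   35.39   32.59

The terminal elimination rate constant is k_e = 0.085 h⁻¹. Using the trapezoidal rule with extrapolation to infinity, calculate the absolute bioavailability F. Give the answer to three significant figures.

Trapezoidal AUC_0→13.5 (subcutaneous injection):
  [0→6]: (0.00+55.80)/2 × 6 = 167.4
  [6→12]: (55.80+36.86)/2 × 6 = 277.98
  [12→12.5]: (36.86+35.39)/2 × 0.5 = 18.0625
  [12.5→13.5]: (35.39+32.59)/2 × 1 = 33.99
  Sum = 497.4325 µg/mL·h
Tail: C_last/k_e = 32.59/0.085 = 383.412
AUC_0→∞ (subcutaneous injection) = 497.4325 + 383.412 = 880.8445 µg/mL·h
F = (AUC_ev/D_ev)/(AUC_iv/D_iv) = (880.8445/125)/(493/50) = 7.046756/9.86 = 0.7147

F = 0.715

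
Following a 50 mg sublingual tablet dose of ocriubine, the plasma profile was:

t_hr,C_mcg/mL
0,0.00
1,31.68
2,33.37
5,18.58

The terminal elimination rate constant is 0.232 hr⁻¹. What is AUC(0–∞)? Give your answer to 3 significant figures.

AUC = 206 mcg/mL·hr

Trapezoidal AUC_0→5:
  [0→1]: (0.00+31.68)/2 × 1 = 15.84
  [1→2]: (31.68+33.37)/2 × 1 = 32.525
  [2→5]: (33.37+18.58)/2 × 3 = 77.925
  Sum = 126.29 mcg/mL·hr
Extrapolated tail: C_last / k_e = 18.58 / 0.232 = 80.086
AUC_0→∞ = 126.29 + 80.086 = 206.376 mcg/mL·hr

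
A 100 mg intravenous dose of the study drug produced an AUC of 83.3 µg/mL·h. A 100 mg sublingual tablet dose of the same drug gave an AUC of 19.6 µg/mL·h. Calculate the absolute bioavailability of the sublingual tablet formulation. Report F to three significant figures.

F = (AUC_ev / D_ev) / (AUC_iv / D_iv)
  = (19.6/100) / (83.3/100)
  = 0.196 / 0.833 = 0.2353

F = 0.235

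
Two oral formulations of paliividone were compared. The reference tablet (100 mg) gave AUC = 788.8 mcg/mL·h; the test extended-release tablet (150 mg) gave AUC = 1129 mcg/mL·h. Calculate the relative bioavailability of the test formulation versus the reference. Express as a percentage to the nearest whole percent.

F_rel = 95%

F_rel = (AUC_test/D_test) / (AUC_ref/D_ref)
      = (1129/150) / (788.8/100)
      = 7.52667 / 7.888 = 0.9542 = 95.42%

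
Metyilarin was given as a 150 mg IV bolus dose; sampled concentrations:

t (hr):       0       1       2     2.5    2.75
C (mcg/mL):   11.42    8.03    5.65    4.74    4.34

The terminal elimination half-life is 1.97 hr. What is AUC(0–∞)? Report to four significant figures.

AUC = 32.63 mcg/mL·hr

Trapezoidal AUC_0→2.75:
  [0→1]: (11.42+8.03)/2 × 1 = 9.725
  [1→2]: (8.03+5.65)/2 × 1 = 6.84
  [2→2.5]: (5.65+4.74)/2 × 0.5 = 2.5975
  [2.5→2.75]: (4.74+4.34)/2 × 0.25 = 1.135
  Sum = 20.2975 mcg/mL·hr
k_e = ln2 / t½ = 0.693147 / 1.97 = 0.3519 hr^-1
Extrapolated tail: C_last / k_e = 4.34 / 0.3519 = 12.333
AUC_0→∞ = 20.2975 + 12.333 = 32.6305 mcg/mL·hr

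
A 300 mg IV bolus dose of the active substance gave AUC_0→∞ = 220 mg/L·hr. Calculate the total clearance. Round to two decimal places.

CL = Dose_iv / AUC_0→∞
   = 300 / 220 = 1.36364 L/hr

CL = 1.36 L/hr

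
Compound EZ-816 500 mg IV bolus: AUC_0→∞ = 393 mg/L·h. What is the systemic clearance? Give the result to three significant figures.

CL = Dose_iv / AUC_0→∞
   = 500 / 393 = 1.27226 L/h

CL = 1.27 L/h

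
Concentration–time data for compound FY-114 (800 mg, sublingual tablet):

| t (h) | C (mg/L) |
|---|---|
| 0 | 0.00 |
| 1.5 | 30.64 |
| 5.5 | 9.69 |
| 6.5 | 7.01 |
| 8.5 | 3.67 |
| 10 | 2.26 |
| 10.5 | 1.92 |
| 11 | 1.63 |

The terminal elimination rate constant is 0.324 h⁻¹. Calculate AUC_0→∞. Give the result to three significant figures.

Trapezoidal AUC_0→11:
  [0→1.5]: (0.00+30.64)/2 × 1.5 = 22.98
  [1.5→5.5]: (30.64+9.69)/2 × 4 = 80.66
  [5.5→6.5]: (9.69+7.01)/2 × 1 = 8.35
  [6.5→8.5]: (7.01+3.67)/2 × 2 = 10.68
  [8.5→10]: (3.67+2.26)/2 × 1.5 = 4.4475
  [10→10.5]: (2.26+1.92)/2 × 0.5 = 1.045
  [10.5→11]: (1.92+1.63)/2 × 0.5 = 0.8875
  Sum = 129.05 mg/L·h
Extrapolated tail: C_last / k_e = 1.63 / 0.324 = 5.031
AUC_0→∞ = 129.05 + 5.031 = 134.081 mg/L·h

AUC = 134 mg/L·h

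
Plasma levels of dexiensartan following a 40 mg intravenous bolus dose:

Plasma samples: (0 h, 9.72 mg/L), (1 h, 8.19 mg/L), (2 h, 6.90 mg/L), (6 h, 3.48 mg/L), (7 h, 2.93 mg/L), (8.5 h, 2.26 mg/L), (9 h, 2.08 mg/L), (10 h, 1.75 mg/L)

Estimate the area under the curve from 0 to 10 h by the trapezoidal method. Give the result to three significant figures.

AUC = 47.4 mg/L·h

Trapezoidal AUC_0→10:
  [0→1]: (9.72+8.19)/2 × 1 = 8.955
  [1→2]: (8.19+6.90)/2 × 1 = 7.545
  [2→6]: (6.90+3.48)/2 × 4 = 20.76
  [6→7]: (3.48+2.93)/2 × 1 = 3.205
  [7→8.5]: (2.93+2.26)/2 × 1.5 = 3.8925
  [8.5→9]: (2.26+2.08)/2 × 0.5 = 1.085
  [9→10]: (2.08+1.75)/2 × 1 = 1.915
  Sum = 47.3575 mg/L·h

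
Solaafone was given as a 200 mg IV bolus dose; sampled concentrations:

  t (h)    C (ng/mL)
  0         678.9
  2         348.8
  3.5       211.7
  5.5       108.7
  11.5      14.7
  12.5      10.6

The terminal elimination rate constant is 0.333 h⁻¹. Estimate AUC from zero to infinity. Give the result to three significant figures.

AUC = 2180 ng/mL·h

Trapezoidal AUC_0→12.5:
  [0→2]: (678.9+348.8)/2 × 2 = 1027.7
  [2→3.5]: (348.8+211.7)/2 × 1.5 = 420.375
  [3.5→5.5]: (211.7+108.7)/2 × 2 = 320.4
  [5.5→11.5]: (108.7+14.7)/2 × 6 = 370.2
  [11.5→12.5]: (14.7+10.6)/2 × 1 = 12.65
  Sum = 2151.325 ng/mL·h
Extrapolated tail: C_last / k_e = 10.6 / 0.333 = 31.832
AUC_0→∞ = 2151.325 + 31.832 = 2183.157 ng/mL·h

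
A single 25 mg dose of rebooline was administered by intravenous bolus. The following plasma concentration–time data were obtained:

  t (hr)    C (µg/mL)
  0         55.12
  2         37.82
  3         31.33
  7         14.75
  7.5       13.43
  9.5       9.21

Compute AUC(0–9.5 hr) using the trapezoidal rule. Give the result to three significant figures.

AUC = 249 µg/mL·hr

Trapezoidal AUC_0→9.5:
  [0→2]: (55.12+37.82)/2 × 2 = 92.94
  [2→3]: (37.82+31.33)/2 × 1 = 34.575
  [3→7]: (31.33+14.75)/2 × 4 = 92.16
  [7→7.5]: (14.75+13.43)/2 × 0.5 = 7.045
  [7.5→9.5]: (13.43+9.21)/2 × 2 = 22.64
  Sum = 249.36 µg/mL·hr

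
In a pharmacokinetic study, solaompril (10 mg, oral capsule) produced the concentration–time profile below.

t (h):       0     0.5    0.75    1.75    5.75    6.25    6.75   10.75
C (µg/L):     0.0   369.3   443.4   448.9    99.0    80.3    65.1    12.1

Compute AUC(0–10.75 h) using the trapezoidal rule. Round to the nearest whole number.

AUC = 1971 µg/L·h

Trapezoidal AUC_0→10.75:
  [0→0.5]: (0.0+369.3)/2 × 0.5 = 92.325
  [0.5→0.75]: (369.3+443.4)/2 × 0.25 = 101.5875
  [0.75→1.75]: (443.4+448.9)/2 × 1 = 446.15
  [1.75→5.75]: (448.9+99.0)/2 × 4 = 1095.8
  [5.75→6.25]: (99.0+80.3)/2 × 0.5 = 44.825
  [6.25→6.75]: (80.3+65.1)/2 × 0.5 = 36.35
  [6.75→10.75]: (65.1+12.1)/2 × 4 = 154.4
  Sum = 1971.4375 µg/L·h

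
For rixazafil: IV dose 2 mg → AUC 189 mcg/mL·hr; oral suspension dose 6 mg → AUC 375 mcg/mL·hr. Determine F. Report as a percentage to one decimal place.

F = 66.1%

F = (AUC_ev / D_ev) / (AUC_iv / D_iv)
  = (375/6) / (189/2)
  = 62.5 / 94.5 = 0.6614
  = 66.14%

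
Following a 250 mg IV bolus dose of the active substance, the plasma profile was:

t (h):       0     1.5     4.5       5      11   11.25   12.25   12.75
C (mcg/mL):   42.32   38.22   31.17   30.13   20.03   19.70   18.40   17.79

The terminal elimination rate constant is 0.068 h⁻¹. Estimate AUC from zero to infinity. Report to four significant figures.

Trapezoidal AUC_0→12.75:
  [0→1.5]: (42.32+38.22)/2 × 1.5 = 60.405
  [1.5→4.5]: (38.22+31.17)/2 × 3 = 104.085
  [4.5→5]: (31.17+30.13)/2 × 0.5 = 15.325
  [5→11]: (30.13+20.03)/2 × 6 = 150.48
  [11→11.25]: (20.03+19.70)/2 × 0.25 = 4.96625
  [11.25→12.25]: (19.70+18.40)/2 × 1 = 19.05
  [12.25→12.75]: (18.40+17.79)/2 × 0.5 = 9.0475
  Sum = 363.35875 mcg/mL·h
Extrapolated tail: C_last / k_e = 17.79 / 0.068 = 261.618
AUC_0→∞ = 363.35875 + 261.618 = 624.97675 mcg/mL·h

AUC = 625.0 mcg/mL·h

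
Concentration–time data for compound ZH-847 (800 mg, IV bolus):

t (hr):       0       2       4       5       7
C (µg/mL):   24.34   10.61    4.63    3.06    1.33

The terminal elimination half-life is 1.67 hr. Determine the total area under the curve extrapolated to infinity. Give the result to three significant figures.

AUC = 61.6 µg/mL·hr

Trapezoidal AUC_0→7:
  [0→2]: (24.34+10.61)/2 × 2 = 34.95
  [2→4]: (10.61+4.63)/2 × 2 = 15.24
  [4→5]: (4.63+3.06)/2 × 1 = 3.845
  [5→7]: (3.06+1.33)/2 × 2 = 4.39
  Sum = 58.425 µg/mL·hr
k_e = ln2 / t½ = 0.693147 / 1.67 = 0.4151 hr^-1
Extrapolated tail: C_last / k_e = 1.33 / 0.4151 = 3.204
AUC_0→∞ = 58.425 + 3.204 = 61.629 µg/mL·hr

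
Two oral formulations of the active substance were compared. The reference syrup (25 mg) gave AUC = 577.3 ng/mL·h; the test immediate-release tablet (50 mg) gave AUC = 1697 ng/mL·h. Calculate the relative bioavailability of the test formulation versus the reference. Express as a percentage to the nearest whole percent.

F_rel = (AUC_test/D_test) / (AUC_ref/D_ref)
      = (1697/50) / (577.3/25)
      = 33.94 / 23.092 = 1.4698 = 146.98%

F_rel = 147%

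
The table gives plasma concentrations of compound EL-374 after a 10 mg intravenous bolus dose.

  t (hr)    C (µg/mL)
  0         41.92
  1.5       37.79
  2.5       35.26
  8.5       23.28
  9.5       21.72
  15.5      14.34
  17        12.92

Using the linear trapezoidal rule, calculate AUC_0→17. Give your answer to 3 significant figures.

Trapezoidal AUC_0→17:
  [0→1.5]: (41.92+37.79)/2 × 1.5 = 59.7825
  [1.5→2.5]: (37.79+35.26)/2 × 1 = 36.525
  [2.5→8.5]: (35.26+23.28)/2 × 6 = 175.62
  [8.5→9.5]: (23.28+21.72)/2 × 1 = 22.5
  [9.5→15.5]: (21.72+14.34)/2 × 6 = 108.18
  [15.5→17]: (14.34+12.92)/2 × 1.5 = 20.445
  Sum = 423.0525 µg/mL·hr

AUC = 423 µg/mL·hr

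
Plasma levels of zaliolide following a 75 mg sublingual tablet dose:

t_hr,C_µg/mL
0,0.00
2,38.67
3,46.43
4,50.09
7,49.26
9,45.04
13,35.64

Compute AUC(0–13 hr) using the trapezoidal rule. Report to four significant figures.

AUC = 534.2 µg/mL·hr

Trapezoidal AUC_0→13:
  [0→2]: (0.00+38.67)/2 × 2 = 38.67
  [2→3]: (38.67+46.43)/2 × 1 = 42.55
  [3→4]: (46.43+50.09)/2 × 1 = 48.26
  [4→7]: (50.09+49.26)/2 × 3 = 149.025
  [7→9]: (49.26+45.04)/2 × 2 = 94.3
  [9→13]: (45.04+35.64)/2 × 4 = 161.36
  Sum = 534.165 µg/mL·hr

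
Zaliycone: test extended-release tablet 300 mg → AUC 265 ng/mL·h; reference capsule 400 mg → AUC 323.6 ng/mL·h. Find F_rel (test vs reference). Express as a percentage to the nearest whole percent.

F_rel = 109%

F_rel = (AUC_test/D_test) / (AUC_ref/D_ref)
      = (265/300) / (323.6/400)
      = 0.883333 / 0.809 = 1.0919 = 109.19%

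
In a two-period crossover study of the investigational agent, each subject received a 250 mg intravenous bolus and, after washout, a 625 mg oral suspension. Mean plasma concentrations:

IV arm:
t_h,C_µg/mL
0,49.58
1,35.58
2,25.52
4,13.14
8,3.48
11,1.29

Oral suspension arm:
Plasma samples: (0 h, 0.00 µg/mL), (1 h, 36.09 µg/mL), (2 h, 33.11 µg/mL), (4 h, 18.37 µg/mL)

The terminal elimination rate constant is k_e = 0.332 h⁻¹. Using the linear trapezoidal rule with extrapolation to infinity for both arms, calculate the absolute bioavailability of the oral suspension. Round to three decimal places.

Trapezoidal AUC_0→11 (IV):
  [0→1]: (49.58+35.58)/2 × 1 = 42.58
  [1→2]: (35.58+25.52)/2 × 1 = 30.55
  [2→4]: (25.52+13.14)/2 × 2 = 38.66
  [4→8]: (13.14+3.48)/2 × 4 = 33.24
  [8→11]: (3.48+1.29)/2 × 3 = 7.155
  Sum = 152.185 µg/mL·h
IV tail: 1.29/0.332 = 3.886; AUC_iv,0→∞ = 152.185 + 3.886 = 156.071 µg/mL·h
Trapezoidal AUC_0→4 (oral suspension):
  [0→1]: (0.00+36.09)/2 × 1 = 18.045
  [1→2]: (36.09+33.11)/2 × 1 = 34.6
  [2→4]: (33.11+18.37)/2 × 2 = 51.48
  Sum = 104.125 µg/mL·h
oral suspension tail: 18.37/0.332 = 55.331; AUC_ev,0→∞ = 104.125 + 55.331 = 159.456 µg/mL·h
F = (AUC_ev/D_ev)/(AUC_iv/D_iv) = (159.456/625)/(156.071/250) = 0.2551296/0.624284 = 0.4087

F = 0.409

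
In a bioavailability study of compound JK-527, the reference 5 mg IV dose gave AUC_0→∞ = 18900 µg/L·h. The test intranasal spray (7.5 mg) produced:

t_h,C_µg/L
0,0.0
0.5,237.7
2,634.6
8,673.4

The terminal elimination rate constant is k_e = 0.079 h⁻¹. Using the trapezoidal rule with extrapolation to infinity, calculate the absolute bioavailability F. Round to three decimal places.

Trapezoidal AUC_0→8 (intranasal spray):
  [0→0.5]: (0.0+237.7)/2 × 0.5 = 59.425
  [0.5→2]: (237.7+634.6)/2 × 1.5 = 654.225
  [2→8]: (634.6+673.4)/2 × 6 = 3924.0
  Sum = 4637.65 µg/L·h
Tail: C_last/k_e = 673.4/0.079 = 8524.051
AUC_0→∞ (intranasal spray) = 4637.65 + 8524.051 = 13161.701 µg/L·h
F = (AUC_ev/D_ev)/(AUC_iv/D_iv) = (13161.701/7.5)/(18900/5) = 1754.89/3780 = 0.4643

F = 0.464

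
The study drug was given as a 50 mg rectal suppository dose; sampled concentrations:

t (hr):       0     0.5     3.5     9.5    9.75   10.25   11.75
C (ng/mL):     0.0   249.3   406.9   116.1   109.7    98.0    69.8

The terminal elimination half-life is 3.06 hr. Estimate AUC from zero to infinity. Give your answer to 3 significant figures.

Trapezoidal AUC_0→11.75:
  [0→0.5]: (0.0+249.3)/2 × 0.5 = 62.325
  [0.5→3.5]: (249.3+406.9)/2 × 3 = 984.3
  [3.5→9.5]: (406.9+116.1)/2 × 6 = 1569.0
  [9.5→9.75]: (116.1+109.7)/2 × 0.25 = 28.225
  [9.75→10.25]: (109.7+98.0)/2 × 0.5 = 51.925
  [10.25→11.75]: (98.0+69.8)/2 × 1.5 = 125.85
  Sum = 2821.625 ng/mL·hr
k_e = ln2 / t½ = 0.693147 / 3.06 = 0.2265 hr^-1
Extrapolated tail: C_last / k_e = 69.8 / 0.2265 = 308.168
AUC_0→∞ = 2821.625 + 308.168 = 3129.793 ng/mL·hr

AUC = 3130 ng/mL·hr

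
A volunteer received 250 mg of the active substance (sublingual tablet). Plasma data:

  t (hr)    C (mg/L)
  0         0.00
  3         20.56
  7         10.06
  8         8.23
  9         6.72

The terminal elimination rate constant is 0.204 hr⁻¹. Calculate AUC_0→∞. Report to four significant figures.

AUC = 141.6 mg/L·hr

Trapezoidal AUC_0→9:
  [0→3]: (0.00+20.56)/2 × 3 = 30.84
  [3→7]: (20.56+10.06)/2 × 4 = 61.24
  [7→8]: (10.06+8.23)/2 × 1 = 9.145
  [8→9]: (8.23+6.72)/2 × 1 = 7.475
  Sum = 108.7 mg/L·hr
Extrapolated tail: C_last / k_e = 6.72 / 0.204 = 32.941
AUC_0→∞ = 108.7 + 32.941 = 141.641 mg/L·hr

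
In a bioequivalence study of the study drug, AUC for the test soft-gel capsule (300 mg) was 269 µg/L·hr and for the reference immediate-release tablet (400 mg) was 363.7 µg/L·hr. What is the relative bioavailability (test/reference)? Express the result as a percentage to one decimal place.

F_rel = (AUC_test/D_test) / (AUC_ref/D_ref)
      = (269/300) / (363.7/400)
      = 0.896667 / 0.90925 = 0.9862 = 98.62%

F_rel = 98.6%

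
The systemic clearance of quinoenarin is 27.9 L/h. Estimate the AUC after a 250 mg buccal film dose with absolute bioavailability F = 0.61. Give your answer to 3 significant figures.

AUC_0→∞ = F × Dose / CL
        = 0.61 × 250 / 27.9 = 5.46595 mg/L·h

AUC = 5.47 mg/L·h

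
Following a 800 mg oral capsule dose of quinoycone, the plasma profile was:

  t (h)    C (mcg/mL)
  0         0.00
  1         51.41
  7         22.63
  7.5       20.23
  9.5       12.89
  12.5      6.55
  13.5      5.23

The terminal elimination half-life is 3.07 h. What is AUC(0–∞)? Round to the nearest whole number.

Trapezoidal AUC_0→13.5:
  [0→1]: (0.00+51.41)/2 × 1 = 25.705
  [1→7]: (51.41+22.63)/2 × 6 = 222.12
  [7→7.5]: (22.63+20.23)/2 × 0.5 = 10.715
  [7.5→9.5]: (20.23+12.89)/2 × 2 = 33.12
  [9.5→12.5]: (12.89+6.55)/2 × 3 = 29.16
  [12.5→13.5]: (6.55+5.23)/2 × 1 = 5.89
  Sum = 326.71 mcg/mL·h
k_e = ln2 / t½ = 0.693147 / 3.07 = 0.2258 h^-1
Extrapolated tail: C_last / k_e = 5.23 / 0.2258 = 23.162
AUC_0→∞ = 326.71 + 23.162 = 349.872 mcg/mL·h

AUC = 350 mcg/mL·h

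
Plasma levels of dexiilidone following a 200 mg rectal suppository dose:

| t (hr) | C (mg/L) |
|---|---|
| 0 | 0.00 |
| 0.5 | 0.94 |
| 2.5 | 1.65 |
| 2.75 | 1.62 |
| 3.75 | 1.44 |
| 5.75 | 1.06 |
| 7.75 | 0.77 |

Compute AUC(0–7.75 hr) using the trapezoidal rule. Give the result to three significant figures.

Trapezoidal AUC_0→7.75:
  [0→0.5]: (0.00+0.94)/2 × 0.5 = 0.235
  [0.5→2.5]: (0.94+1.65)/2 × 2 = 2.59
  [2.5→2.75]: (1.65+1.62)/2 × 0.25 = 0.40875
  [2.75→3.75]: (1.62+1.44)/2 × 1 = 1.53
  [3.75→5.75]: (1.44+1.06)/2 × 2 = 2.5
  [5.75→7.75]: (1.06+0.77)/2 × 2 = 1.83
  Sum = 9.09375 mg/L·hr

AUC = 9.09 mg/L·hr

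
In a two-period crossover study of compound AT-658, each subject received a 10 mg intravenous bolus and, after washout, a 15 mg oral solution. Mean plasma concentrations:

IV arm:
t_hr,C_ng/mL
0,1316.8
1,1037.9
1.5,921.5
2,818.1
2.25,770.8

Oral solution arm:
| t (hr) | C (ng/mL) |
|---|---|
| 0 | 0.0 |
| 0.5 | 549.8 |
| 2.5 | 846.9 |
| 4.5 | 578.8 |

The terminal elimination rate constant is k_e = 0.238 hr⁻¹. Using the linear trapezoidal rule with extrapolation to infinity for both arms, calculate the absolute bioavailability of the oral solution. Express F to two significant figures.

F = 0.65

Trapezoidal AUC_0→2.25 (IV):
  [0→1]: (1316.8+1037.9)/2 × 1 = 1177.35
  [1→1.5]: (1037.9+921.5)/2 × 0.5 = 489.85
  [1.5→2]: (921.5+818.1)/2 × 0.5 = 434.9
  [2→2.25]: (818.1+770.8)/2 × 0.25 = 198.6125
  Sum = 2300.7125 ng/mL·hr
IV tail: 770.8/0.238 = 3238.655; AUC_iv,0→∞ = 2300.7125 + 3238.655 = 5539.3675 ng/mL·hr
Trapezoidal AUC_0→4.5 (oral solution):
  [0→0.5]: (0.0+549.8)/2 × 0.5 = 137.45
  [0.5→2.5]: (549.8+846.9)/2 × 2 = 1396.7
  [2.5→4.5]: (846.9+578.8)/2 × 2 = 1425.7
  Sum = 2959.85 ng/mL·hr
oral solution tail: 578.8/0.238 = 2431.933; AUC_ev,0→∞ = 2959.85 + 2431.933 = 5391.783 ng/mL·hr
F = (AUC_ev/D_ev)/(AUC_iv/D_iv) = (5391.783/15)/(5539.3675/10) = 359.4522/553.93675 = 0.6489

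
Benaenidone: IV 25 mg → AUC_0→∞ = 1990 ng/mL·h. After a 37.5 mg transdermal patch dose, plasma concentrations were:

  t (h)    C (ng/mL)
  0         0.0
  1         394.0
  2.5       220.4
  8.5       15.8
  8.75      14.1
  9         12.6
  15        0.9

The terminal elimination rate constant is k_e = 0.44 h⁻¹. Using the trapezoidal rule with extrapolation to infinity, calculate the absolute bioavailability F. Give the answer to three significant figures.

F = 0.474

Trapezoidal AUC_0→15 (transdermal patch):
  [0→1]: (0.0+394.0)/2 × 1 = 197.0
  [1→2.5]: (394.0+220.4)/2 × 1.5 = 460.8
  [2.5→8.5]: (220.4+15.8)/2 × 6 = 708.6
  [8.5→8.75]: (15.8+14.1)/2 × 0.25 = 3.7375
  [8.75→9]: (14.1+12.6)/2 × 0.25 = 3.3375
  [9→15]: (12.6+0.9)/2 × 6 = 40.5
  Sum = 1413.975 ng/mL·h
Tail: C_last/k_e = 0.9/0.44 = 2.045
AUC_0→∞ (transdermal patch) = 1413.975 + 2.045 = 1416.02 ng/mL·h
F = (AUC_ev/D_ev)/(AUC_iv/D_iv) = (1416.02/37.5)/(1990/25) = 37.7605/79.6 = 0.4744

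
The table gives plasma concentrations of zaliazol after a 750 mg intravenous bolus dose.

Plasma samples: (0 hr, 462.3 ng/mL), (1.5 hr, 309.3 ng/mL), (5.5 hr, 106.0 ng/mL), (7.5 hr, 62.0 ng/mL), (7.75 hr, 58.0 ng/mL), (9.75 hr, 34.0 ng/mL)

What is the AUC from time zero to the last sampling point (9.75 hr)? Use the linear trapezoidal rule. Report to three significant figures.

AUC = 1680 ng/mL·hr

Trapezoidal AUC_0→9.75:
  [0→1.5]: (462.3+309.3)/2 × 1.5 = 578.7
  [1.5→5.5]: (309.3+106.0)/2 × 4 = 830.6
  [5.5→7.5]: (106.0+62.0)/2 × 2 = 168.0
  [7.5→7.75]: (62.0+58.0)/2 × 0.25 = 15.0
  [7.75→9.75]: (58.0+34.0)/2 × 2 = 92.0
  Sum = 1684.3 ng/mL·hr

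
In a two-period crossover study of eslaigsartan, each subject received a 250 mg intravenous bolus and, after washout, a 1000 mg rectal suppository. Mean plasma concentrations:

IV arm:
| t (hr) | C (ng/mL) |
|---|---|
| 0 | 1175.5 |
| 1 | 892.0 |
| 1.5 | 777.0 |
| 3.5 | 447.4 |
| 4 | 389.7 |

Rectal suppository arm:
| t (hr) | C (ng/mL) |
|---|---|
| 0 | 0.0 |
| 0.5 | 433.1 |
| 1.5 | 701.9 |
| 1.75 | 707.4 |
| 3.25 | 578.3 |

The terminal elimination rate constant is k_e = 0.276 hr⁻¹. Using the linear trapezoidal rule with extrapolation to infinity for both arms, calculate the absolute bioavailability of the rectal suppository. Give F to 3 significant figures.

Trapezoidal AUC_0→4 (IV):
  [0→1]: (1175.5+892.0)/2 × 1 = 1033.75
  [1→1.5]: (892.0+777.0)/2 × 0.5 = 417.25
  [1.5→3.5]: (777.0+447.4)/2 × 2 = 1224.4
  [3.5→4]: (447.4+389.7)/2 × 0.5 = 209.275
  Sum = 2884.675 ng/mL·hr
IV tail: 389.7/0.276 = 1411.957; AUC_iv,0→∞ = 2884.675 + 1411.957 = 4296.632 ng/mL·hr
Trapezoidal AUC_0→3.25 (rectal suppository):
  [0→0.5]: (0.0+433.1)/2 × 0.5 = 108.275
  [0.5→1.5]: (433.1+701.9)/2 × 1 = 567.5
  [1.5→1.75]: (701.9+707.4)/2 × 0.25 = 176.1625
  [1.75→3.25]: (707.4+578.3)/2 × 1.5 = 964.275
  Sum = 1816.2125 ng/mL·hr
rectal suppository tail: 578.3/0.276 = 2095.290; AUC_ev,0→∞ = 1816.2125 + 2095.290 = 3911.5025 ng/mL·hr
F = (AUC_ev/D_ev)/(AUC_iv/D_iv) = (3911.5025/1000)/(4296.632/250) = 3.9115025/17.186528 = 0.2276

F = 0.228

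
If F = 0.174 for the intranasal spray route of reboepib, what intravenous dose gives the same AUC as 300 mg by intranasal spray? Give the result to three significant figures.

Systemic exposure from an extravascular dose = F × D_ev, so the equivalent IV dose is F × D_ev.
D_iv = F × D_ev = 0.174 × 300 = 52.2 mg

D_iv = 52.2 mg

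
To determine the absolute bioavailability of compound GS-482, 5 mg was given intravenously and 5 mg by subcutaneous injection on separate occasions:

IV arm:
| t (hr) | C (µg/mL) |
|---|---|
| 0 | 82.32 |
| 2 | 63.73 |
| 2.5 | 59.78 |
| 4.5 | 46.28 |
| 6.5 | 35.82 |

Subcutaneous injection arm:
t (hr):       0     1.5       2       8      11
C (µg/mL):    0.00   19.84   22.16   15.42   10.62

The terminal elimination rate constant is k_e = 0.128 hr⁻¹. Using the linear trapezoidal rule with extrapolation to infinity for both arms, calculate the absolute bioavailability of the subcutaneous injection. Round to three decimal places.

Trapezoidal AUC_0→6.5 (IV):
  [0→2]: (82.32+63.73)/2 × 2 = 146.05
  [2→2.5]: (63.73+59.78)/2 × 0.5 = 30.8775
  [2.5→4.5]: (59.78+46.28)/2 × 2 = 106.06
  [4.5→6.5]: (46.28+35.82)/2 × 2 = 82.1
  Sum = 365.0875 µg/mL·hr
IV tail: 35.82/0.128 = 279.844; AUC_iv,0→∞ = 365.0875 + 279.844 = 644.9315 µg/mL·hr
Trapezoidal AUC_0→11 (subcutaneous injection):
  [0→1.5]: (0.00+19.84)/2 × 1.5 = 14.88
  [1.5→2]: (19.84+22.16)/2 × 0.5 = 10.5
  [2→8]: (22.16+15.42)/2 × 6 = 112.74
  [8→11]: (15.42+10.62)/2 × 3 = 39.06
  Sum = 177.18 µg/mL·hr
subcutaneous injection tail: 10.62/0.128 = 82.969; AUC_ev,0→∞ = 177.18 + 82.969 = 260.149 µg/mL·hr
F = (AUC_ev/D_ev)/(AUC_iv/D_iv) = (260.149/5)/(644.9315/5) = 52.0298/128.9863 = 0.4034

F = 0.403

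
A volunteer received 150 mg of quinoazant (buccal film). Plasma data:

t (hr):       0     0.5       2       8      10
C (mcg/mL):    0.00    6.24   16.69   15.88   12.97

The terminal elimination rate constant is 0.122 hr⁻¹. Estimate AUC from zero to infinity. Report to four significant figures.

AUC = 251.6 mcg/mL·hr

Trapezoidal AUC_0→10:
  [0→0.5]: (0.00+6.24)/2 × 0.5 = 1.56
  [0.5→2]: (6.24+16.69)/2 × 1.5 = 17.1975
  [2→8]: (16.69+15.88)/2 × 6 = 97.71
  [8→10]: (15.88+12.97)/2 × 2 = 28.85
  Sum = 145.3175 mcg/mL·hr
Extrapolated tail: C_last / k_e = 12.97 / 0.122 = 106.311
AUC_0→∞ = 145.3175 + 106.311 = 251.6285 mcg/mL·hr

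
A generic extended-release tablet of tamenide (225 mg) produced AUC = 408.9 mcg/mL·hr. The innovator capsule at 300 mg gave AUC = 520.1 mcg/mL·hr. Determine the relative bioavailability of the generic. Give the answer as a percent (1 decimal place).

F_rel = (AUC_test/D_test) / (AUC_ref/D_ref)
      = (408.9/225) / (520.1/300)
      = 1.81733 / 1.73367 = 1.0483 = 104.83%

F_rel = 104.8%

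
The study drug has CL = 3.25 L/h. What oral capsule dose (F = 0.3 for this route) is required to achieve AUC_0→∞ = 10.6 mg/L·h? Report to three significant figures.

Dose = 115 mg

Dose = CL × AUC_0→∞ / F
     = 3.25 × 10.6 / 0.3 = 114.833 mg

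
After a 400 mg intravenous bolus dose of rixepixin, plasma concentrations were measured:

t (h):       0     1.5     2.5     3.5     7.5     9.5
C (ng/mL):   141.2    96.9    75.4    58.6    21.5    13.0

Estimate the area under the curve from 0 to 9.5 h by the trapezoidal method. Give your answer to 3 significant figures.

AUC = 526 ng/mL·h

Trapezoidal AUC_0→9.5:
  [0→1.5]: (141.2+96.9)/2 × 1.5 = 178.575
  [1.5→2.5]: (96.9+75.4)/2 × 1 = 86.15
  [2.5→3.5]: (75.4+58.6)/2 × 1 = 67.0
  [3.5→7.5]: (58.6+21.5)/2 × 4 = 160.2
  [7.5→9.5]: (21.5+13.0)/2 × 2 = 34.5
  Sum = 526.425 ng/mL·h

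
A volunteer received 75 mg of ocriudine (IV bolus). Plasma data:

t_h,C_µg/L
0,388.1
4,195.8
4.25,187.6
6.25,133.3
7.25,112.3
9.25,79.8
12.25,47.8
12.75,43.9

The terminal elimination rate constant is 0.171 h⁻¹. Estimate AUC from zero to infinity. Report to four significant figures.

AUC = 2323 µg/L·h

Trapezoidal AUC_0→12.75:
  [0→4]: (388.1+195.8)/2 × 4 = 1167.8
  [4→4.25]: (195.8+187.6)/2 × 0.25 = 47.925
  [4.25→6.25]: (187.6+133.3)/2 × 2 = 320.9
  [6.25→7.25]: (133.3+112.3)/2 × 1 = 122.8
  [7.25→9.25]: (112.3+79.8)/2 × 2 = 192.1
  [9.25→12.25]: (79.8+47.8)/2 × 3 = 191.4
  [12.25→12.75]: (47.8+43.9)/2 × 0.5 = 22.925
  Sum = 2065.85 µg/L·h
Extrapolated tail: C_last / k_e = 43.9 / 0.171 = 256.725
AUC_0→∞ = 2065.85 + 256.725 = 2322.575 µg/L·h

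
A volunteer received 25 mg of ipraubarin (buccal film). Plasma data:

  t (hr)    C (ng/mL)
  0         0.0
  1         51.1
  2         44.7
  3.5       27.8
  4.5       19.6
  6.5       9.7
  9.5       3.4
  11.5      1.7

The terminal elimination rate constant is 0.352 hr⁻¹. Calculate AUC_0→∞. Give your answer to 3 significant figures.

Trapezoidal AUC_0→11.5:
  [0→1]: (0.0+51.1)/2 × 1 = 25.55
  [1→2]: (51.1+44.7)/2 × 1 = 47.9
  [2→3.5]: (44.7+27.8)/2 × 1.5 = 54.375
  [3.5→4.5]: (27.8+19.6)/2 × 1 = 23.7
  [4.5→6.5]: (19.6+9.7)/2 × 2 = 29.3
  [6.5→9.5]: (9.7+3.4)/2 × 3 = 19.65
  [9.5→11.5]: (3.4+1.7)/2 × 2 = 5.1
  Sum = 205.575 ng/mL·hr
Extrapolated tail: C_last / k_e = 1.7 / 0.352 = 4.830
AUC_0→∞ = 205.575 + 4.830 = 210.405 ng/mL·hr

AUC = 210 ng/mL·hr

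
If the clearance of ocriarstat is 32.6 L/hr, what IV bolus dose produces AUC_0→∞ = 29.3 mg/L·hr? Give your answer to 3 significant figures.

Dose = 955 mg

Dose_iv = CL × AUC_0→∞
     = 32.6 × 29.3 = 955.18 mg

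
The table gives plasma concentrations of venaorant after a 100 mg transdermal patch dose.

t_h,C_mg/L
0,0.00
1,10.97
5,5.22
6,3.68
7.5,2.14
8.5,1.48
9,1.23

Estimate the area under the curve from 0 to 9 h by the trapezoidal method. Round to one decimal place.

Trapezoidal AUC_0→9:
  [0→1]: (0.00+10.97)/2 × 1 = 5.485
  [1→5]: (10.97+5.22)/2 × 4 = 32.38
  [5→6]: (5.22+3.68)/2 × 1 = 4.45
  [6→7.5]: (3.68+2.14)/2 × 1.5 = 4.365
  [7.5→8.5]: (2.14+1.48)/2 × 1 = 1.81
  [8.5→9]: (1.48+1.23)/2 × 0.5 = 0.6775
  Sum = 49.1675 mg/L·h

AUC = 49.2 mg/L·h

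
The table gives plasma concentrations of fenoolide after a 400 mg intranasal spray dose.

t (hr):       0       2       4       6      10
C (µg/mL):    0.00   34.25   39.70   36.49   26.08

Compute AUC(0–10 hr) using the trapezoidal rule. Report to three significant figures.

AUC = 310 µg/mL·hr

Trapezoidal AUC_0→10:
  [0→2]: (0.00+34.25)/2 × 2 = 34.25
  [2→4]: (34.25+39.70)/2 × 2 = 73.95
  [4→6]: (39.70+36.49)/2 × 2 = 76.19
  [6→10]: (36.49+26.08)/2 × 4 = 125.14
  Sum = 309.53 µg/mL·hr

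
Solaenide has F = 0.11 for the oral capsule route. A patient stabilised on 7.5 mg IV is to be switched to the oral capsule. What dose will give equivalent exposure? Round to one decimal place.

For equal systemic exposure: F × D_ev = D_iv
D_ev = D_iv / F = 7.5 / 0.11 = 68.1818 mg

D_oral = 68.2 mg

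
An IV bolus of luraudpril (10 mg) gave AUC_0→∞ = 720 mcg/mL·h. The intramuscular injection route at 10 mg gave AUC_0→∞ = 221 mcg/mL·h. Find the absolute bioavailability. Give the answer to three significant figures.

F = (AUC_ev / D_ev) / (AUC_iv / D_iv)
  = (221/10) / (720/10)
  = 22.1 / 72 = 0.3069

F = 0.307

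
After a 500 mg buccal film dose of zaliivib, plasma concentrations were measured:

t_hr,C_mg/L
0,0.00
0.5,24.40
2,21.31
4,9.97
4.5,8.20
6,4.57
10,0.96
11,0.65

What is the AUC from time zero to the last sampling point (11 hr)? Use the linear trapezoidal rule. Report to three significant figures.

AUC = 97.6 mg/L·hr

Trapezoidal AUC_0→11:
  [0→0.5]: (0.00+24.40)/2 × 0.5 = 6.1
  [0.5→2]: (24.40+21.31)/2 × 1.5 = 34.2825
  [2→4]: (21.31+9.97)/2 × 2 = 31.28
  [4→4.5]: (9.97+8.20)/2 × 0.5 = 4.5425
  [4.5→6]: (8.20+4.57)/2 × 1.5 = 9.5775
  [6→10]: (4.57+0.96)/2 × 4 = 11.06
  [10→11]: (0.96+0.65)/2 × 1 = 0.805
  Sum = 97.6475 mg/L·hr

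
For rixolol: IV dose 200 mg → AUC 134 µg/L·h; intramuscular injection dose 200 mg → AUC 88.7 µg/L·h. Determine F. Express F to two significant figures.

F = (AUC_ev / D_ev) / (AUC_iv / D_iv)
  = (88.7/200) / (134/200)
  = 0.4435 / 0.67 = 0.6619

F = 0.66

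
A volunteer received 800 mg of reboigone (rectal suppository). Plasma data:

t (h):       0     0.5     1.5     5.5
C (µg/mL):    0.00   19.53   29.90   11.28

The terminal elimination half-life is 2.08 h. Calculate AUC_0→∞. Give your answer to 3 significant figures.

Trapezoidal AUC_0→5.5:
  [0→0.5]: (0.00+19.53)/2 × 0.5 = 4.8825
  [0.5→1.5]: (19.53+29.90)/2 × 1 = 24.715
  [1.5→5.5]: (29.90+11.28)/2 × 4 = 82.36
  Sum = 111.9575 µg/mL·h
k_e = ln2 / t½ = 0.693147 / 2.08 = 0.3332 h^-1
Extrapolated tail: C_last / k_e = 11.28 / 0.3332 = 33.854
AUC_0→∞ = 111.9575 + 33.854 = 145.8115 µg/mL·h

AUC = 146 µg/mL·h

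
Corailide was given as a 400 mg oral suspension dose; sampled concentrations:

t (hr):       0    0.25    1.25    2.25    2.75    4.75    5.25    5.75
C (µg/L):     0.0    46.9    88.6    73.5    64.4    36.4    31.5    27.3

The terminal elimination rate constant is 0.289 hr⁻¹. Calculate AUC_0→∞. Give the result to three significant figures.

AUC = 416 µg/L·hr

Trapezoidal AUC_0→5.75:
  [0→0.25]: (0.0+46.9)/2 × 0.25 = 5.8625
  [0.25→1.25]: (46.9+88.6)/2 × 1 = 67.75
  [1.25→2.25]: (88.6+73.5)/2 × 1 = 81.05
  [2.25→2.75]: (73.5+64.4)/2 × 0.5 = 34.475
  [2.75→4.75]: (64.4+36.4)/2 × 2 = 100.8
  [4.75→5.25]: (36.4+31.5)/2 × 0.5 = 16.975
  [5.25→5.75]: (31.5+27.3)/2 × 0.5 = 14.7
  Sum = 321.6125 µg/L·hr
Extrapolated tail: C_last / k_e = 27.3 / 0.289 = 94.464
AUC_0→∞ = 321.6125 + 94.464 = 416.0765 µg/L·hr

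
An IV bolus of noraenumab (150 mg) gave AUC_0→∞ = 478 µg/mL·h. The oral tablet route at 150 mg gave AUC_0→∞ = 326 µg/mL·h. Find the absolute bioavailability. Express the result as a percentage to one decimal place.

F = (AUC_ev / D_ev) / (AUC_iv / D_iv)
  = (326/150) / (478/150)
  = 2.17333 / 3.18667 = 0.6820
  = 68.20%

F = 68.2%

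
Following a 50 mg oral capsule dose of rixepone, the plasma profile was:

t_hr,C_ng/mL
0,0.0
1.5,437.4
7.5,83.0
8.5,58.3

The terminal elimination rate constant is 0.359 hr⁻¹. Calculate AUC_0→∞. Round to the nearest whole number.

AUC = 2122 ng/mL·hr

Trapezoidal AUC_0→8.5:
  [0→1.5]: (0.0+437.4)/2 × 1.5 = 328.05
  [1.5→7.5]: (437.4+83.0)/2 × 6 = 1561.2
  [7.5→8.5]: (83.0+58.3)/2 × 1 = 70.65
  Sum = 1959.9 ng/mL·hr
Extrapolated tail: C_last / k_e = 58.3 / 0.359 = 162.396
AUC_0→∞ = 1959.9 + 162.396 = 2122.296 ng/mL·hr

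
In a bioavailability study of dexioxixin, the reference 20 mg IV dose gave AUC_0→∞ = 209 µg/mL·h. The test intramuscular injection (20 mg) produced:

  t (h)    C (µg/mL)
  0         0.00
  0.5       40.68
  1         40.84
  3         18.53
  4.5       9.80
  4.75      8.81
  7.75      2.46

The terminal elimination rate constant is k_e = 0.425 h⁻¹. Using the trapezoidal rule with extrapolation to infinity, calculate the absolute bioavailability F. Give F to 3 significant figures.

F = 0.652

Trapezoidal AUC_0→7.75 (intramuscular injection):
  [0→0.5]: (0.00+40.68)/2 × 0.5 = 10.17
  [0.5→1]: (40.68+40.84)/2 × 0.5 = 20.38
  [1→3]: (40.84+18.53)/2 × 2 = 59.37
  [3→4.5]: (18.53+9.80)/2 × 1.5 = 21.2475
  [4.5→4.75]: (9.80+8.81)/2 × 0.25 = 2.32625
  [4.75→7.75]: (8.81+2.46)/2 × 3 = 16.905
  Sum = 130.39875 µg/mL·h
Tail: C_last/k_e = 2.46/0.425 = 5.788
AUC_0→∞ (intramuscular injection) = 130.39875 + 5.788 = 136.18675 µg/mL·h
F = (AUC_ev/D_ev)/(AUC_iv/D_iv) = (136.18675/20)/(209/20) = 6.8093375/10.45 = 0.6516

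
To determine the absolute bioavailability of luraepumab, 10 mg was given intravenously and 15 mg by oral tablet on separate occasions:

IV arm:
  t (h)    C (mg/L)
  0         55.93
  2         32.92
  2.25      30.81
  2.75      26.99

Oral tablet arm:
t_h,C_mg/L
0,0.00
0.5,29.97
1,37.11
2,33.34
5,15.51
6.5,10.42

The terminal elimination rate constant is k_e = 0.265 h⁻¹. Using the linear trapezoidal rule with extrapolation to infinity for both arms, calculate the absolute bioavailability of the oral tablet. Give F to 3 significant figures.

Trapezoidal AUC_0→2.75 (IV):
  [0→2]: (55.93+32.92)/2 × 2 = 88.85
  [2→2.25]: (32.92+30.81)/2 × 0.25 = 7.96625
  [2.25→2.75]: (30.81+26.99)/2 × 0.5 = 14.45
  Sum = 111.26625 mg/L·h
IV tail: 26.99/0.265 = 101.849; AUC_iv,0→∞ = 111.26625 + 101.849 = 213.11525 mg/L·h
Trapezoidal AUC_0→6.5 (oral tablet):
  [0→0.5]: (0.00+29.97)/2 × 0.5 = 7.4925
  [0.5→1]: (29.97+37.11)/2 × 0.5 = 16.77
  [1→2]: (37.11+33.34)/2 × 1 = 35.225
  [2→5]: (33.34+15.51)/2 × 3 = 73.275
  [5→6.5]: (15.51+10.42)/2 × 1.5 = 19.4475
  Sum = 152.21 mg/L·h
oral tablet tail: 10.42/0.265 = 39.321; AUC_ev,0→∞ = 152.21 + 39.321 = 191.531 mg/L·h
F = (AUC_ev/D_ev)/(AUC_iv/D_iv) = (191.531/15)/(213.11525/10) = 12.7687/21.311525 = 0.5991

F = 0.599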